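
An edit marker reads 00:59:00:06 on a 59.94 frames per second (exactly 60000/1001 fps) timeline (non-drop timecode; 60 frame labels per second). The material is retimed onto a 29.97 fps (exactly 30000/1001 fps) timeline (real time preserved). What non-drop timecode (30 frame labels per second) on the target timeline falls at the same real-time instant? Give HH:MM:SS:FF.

00:59:00:03

Source frame index: (0×3600 + 59×60 + 0) × 60 + 6 = 212406.
Real time: 212406 / (60000/1001) = 35436401/10000 s.
Target frame: (35436401/10000) × (30000/1001) = 106203.
At 30 labels/s: frame 106203 → 00:59:00:03.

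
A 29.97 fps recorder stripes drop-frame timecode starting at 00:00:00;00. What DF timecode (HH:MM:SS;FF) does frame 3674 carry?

Each 10-minute DF block holds 10 × 60 × 30 − 9 × 2 = 17982 frames. 3674 ÷ 17982 → 0 full blocks, remainder 3674.
Within the partial block the first minute is 1800 frames and each further minute 1798, so 2 further minute boundaries passed. Total skipped labels = 18 × 0 + 2 × 2 = 4.
Non-drop label index = 3674 + 4 = 3678; at 30 labels/s that is 00:02:02:18, i.e. DF 00:02:02;18.

00:02:02;18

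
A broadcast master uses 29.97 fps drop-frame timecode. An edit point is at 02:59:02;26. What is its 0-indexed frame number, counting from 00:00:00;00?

As if non-drop at 30 labels/s: (2 × 3600 + 59 × 60 + 2) × 30 + 26 = 322286.
Minute boundaries passed: 179; those not divisible by 10: 179 − 17 = 162; dropped labels = 2 × 162 = 324.
Actual frame index = 322286 − 324 = 321962.

321962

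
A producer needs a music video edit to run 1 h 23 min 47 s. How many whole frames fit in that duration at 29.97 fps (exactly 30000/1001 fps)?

1 h 23 min 47 s = 5027 s.
Frames = 5027 × 30000/1001 = 13710000/91 ≈ 150659.3407.
Complete frames: 150659.

150659 frames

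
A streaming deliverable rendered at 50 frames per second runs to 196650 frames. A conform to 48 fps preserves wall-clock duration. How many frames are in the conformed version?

Target frames = source frames × (target rate / source rate) = 196650 × (48)/(50) = 196650 × 24/25 = 188784.

188784 frames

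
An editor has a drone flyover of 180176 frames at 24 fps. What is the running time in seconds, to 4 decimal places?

Running time = 180176 × 1/24 = 22522/3 s ≈ 7507.3333 s.

7507.3333 seconds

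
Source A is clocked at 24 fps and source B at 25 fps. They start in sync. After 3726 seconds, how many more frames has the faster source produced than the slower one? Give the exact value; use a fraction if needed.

3726 frames

A emits 24 × 3726 = 89424 frames; B emits 25 × 3726 = 93150.
Difference = 3726 frames; B is ahead of A.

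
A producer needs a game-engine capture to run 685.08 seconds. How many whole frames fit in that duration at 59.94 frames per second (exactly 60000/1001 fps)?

Frames = 685.08 × 60000/1001 = 3736800/91 ≈ 41063.7363.
Complete frames: 41063.

41063 frames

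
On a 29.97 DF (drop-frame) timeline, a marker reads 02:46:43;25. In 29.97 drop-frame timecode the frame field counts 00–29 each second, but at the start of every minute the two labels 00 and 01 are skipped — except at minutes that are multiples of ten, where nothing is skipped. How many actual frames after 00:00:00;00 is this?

As if non-drop at 30 labels/s: (2 × 3600 + 46 × 60 + 43) × 30 + 25 = 300115.
Minute boundaries passed: 166; those not divisible by 10: 166 − 16 = 150; dropped labels = 2 × 150 = 300.
Actual frame index = 300115 − 300 = 299815.

299815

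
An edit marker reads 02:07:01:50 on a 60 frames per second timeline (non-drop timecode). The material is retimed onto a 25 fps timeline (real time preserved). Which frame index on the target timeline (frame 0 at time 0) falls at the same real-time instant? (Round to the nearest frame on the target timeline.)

frame 190546

Source frame index: (2×3600 + 7×60 + 1) × 60 + 50 = 457310.
Real time: 457310 / (60) = 45731/6 s.
Target frame: (45731/6) × (25) = 1143275/6 ≈ 190545.833 → 190546.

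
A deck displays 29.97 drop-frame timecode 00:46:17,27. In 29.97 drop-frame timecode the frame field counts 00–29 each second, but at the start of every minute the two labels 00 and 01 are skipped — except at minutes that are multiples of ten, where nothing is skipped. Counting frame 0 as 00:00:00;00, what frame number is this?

83253

Complete 10-minute blocks: 4, each 17982 frames → 71928.
Remaining 6 whole minutes in the current block: 1800 + 5 × 1798 = 10790 frames.
Within the current minute: 17 × 30 + 27 − 2 = 535 (labels ;00/;01 skipped at this minute). Total = 71928 + 10790 + 535 = 83253.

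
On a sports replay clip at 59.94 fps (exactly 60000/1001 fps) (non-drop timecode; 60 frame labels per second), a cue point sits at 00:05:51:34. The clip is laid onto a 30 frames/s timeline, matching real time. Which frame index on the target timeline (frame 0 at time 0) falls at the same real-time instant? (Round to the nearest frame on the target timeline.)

Source frame index: (0×3600 + 5×60 + 51) × 60 + 34 = 21094.
Real time: 21094 / (60000/1001) = 10557547/30000 s.
Target frame: (10557547/30000) × (30) = 10557547/1000 ≈ 10557.547 → 10558.

frame 10558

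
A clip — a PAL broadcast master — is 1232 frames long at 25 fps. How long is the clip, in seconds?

Running time = 1232 / (25) = 49.28 s.

49.28 seconds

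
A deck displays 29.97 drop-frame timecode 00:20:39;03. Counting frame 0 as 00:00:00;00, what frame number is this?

37137

As if non-drop at 30 labels/s: (0 × 3600 + 20 × 60 + 39) × 30 + 3 = 37173.
Minute boundaries passed: 20; those not divisible by 10: 20 − 2 = 18; dropped labels = 2 × 18 = 36.
Actual frame index = 37173 − 36 = 37137.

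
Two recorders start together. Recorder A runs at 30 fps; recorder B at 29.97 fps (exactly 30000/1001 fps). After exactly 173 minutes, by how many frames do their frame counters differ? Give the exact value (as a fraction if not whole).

311400/1001 frames

173 min = 10380 s.
A emits 30 × 10380 = 311400 frames; B emits 30000/1001 × 10380 = 311400000/1001.
Difference = 311400/1001 frames (≈ 311.0889); B is behind A.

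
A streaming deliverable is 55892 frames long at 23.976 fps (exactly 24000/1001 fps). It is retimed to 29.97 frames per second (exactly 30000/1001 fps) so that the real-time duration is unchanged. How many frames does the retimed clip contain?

69865 frames

Target frames = source frames × (target rate / source rate) = 55892 × (30000/1001)/(24000/1001) = 55892 × 5/4 = 69865.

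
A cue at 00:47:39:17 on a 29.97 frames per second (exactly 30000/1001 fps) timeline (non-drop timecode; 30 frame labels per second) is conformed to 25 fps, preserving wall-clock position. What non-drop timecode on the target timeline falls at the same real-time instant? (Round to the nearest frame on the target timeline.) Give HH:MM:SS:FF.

00:47:42:11

Source frame index: (0×3600 + 47×60 + 39) × 30 + 17 = 85787.
Real time: 85787 / (30000/1001) = 85872787/30000 s.
Target frame: (85872787/30000) × (25) = 85872787/1200 ≈ 71560.656 → 71561.
At 25 labels/s: frame 71561 → 00:47:42:11.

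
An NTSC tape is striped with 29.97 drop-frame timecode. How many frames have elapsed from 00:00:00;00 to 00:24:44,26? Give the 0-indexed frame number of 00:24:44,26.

Complete 10-minute blocks: 2, each 17982 frames → 35964.
Remaining 4 whole minutes in the current block: 1800 + 3 × 1798 = 7194 frames.
Within the current minute: 44 × 30 + 26 − 2 = 1344 (labels ;00/;01 skipped at this minute). Total = 35964 + 7194 + 1344 = 44502.

44502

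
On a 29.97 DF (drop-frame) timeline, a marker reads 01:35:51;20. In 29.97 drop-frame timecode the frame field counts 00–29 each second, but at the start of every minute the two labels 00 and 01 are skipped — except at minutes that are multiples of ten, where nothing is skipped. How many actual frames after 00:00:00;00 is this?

Complete 10-minute blocks: 9, each 17982 frames → 161838.
Remaining 5 whole minutes in the current block: 1800 + 4 × 1798 = 8992 frames.
Within the current minute: 51 × 30 + 20 − 2 = 1548 (labels ;00/;01 skipped at this minute). Total = 161838 + 8992 + 1548 = 172378.

172378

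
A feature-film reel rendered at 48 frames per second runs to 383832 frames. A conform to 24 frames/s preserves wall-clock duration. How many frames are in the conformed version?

Frames at target rate = 383832 × (24) / (48) = 191916.

191916 frames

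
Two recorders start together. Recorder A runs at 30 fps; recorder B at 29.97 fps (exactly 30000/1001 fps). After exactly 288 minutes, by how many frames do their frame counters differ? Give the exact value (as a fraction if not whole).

288 min = 17280 s.
A emits 30 × 17280 = 518400 frames; B emits 30000/1001 × 17280 = 518400000/1001.
Difference = 518400/1001 frames (≈ 517.8821); B is behind A.

518400/1001 frames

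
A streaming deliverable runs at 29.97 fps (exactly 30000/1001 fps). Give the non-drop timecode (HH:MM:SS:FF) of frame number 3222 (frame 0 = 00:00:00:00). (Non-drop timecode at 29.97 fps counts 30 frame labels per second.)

00:01:47:12

3222 ÷ 30 = 107 full seconds, remainder 12 frames.
107 s = 0 h 1 min 47 s.
Timecode: 00:01:47:12.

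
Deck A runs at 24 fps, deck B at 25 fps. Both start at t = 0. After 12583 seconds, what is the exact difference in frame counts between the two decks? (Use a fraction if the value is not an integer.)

A emits 24 × 12583 = 301992 frames; B emits 25 × 12583 = 314575.
Difference = 12583 frames; B is ahead of A.

12583 frames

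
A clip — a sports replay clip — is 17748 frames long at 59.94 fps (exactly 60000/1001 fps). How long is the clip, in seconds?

Running time = 17748 / (60000/1001) = 296.0958 s.

296.0958 seconds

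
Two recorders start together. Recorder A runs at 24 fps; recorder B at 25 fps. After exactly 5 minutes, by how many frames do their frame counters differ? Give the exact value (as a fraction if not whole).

300 frames

5 min = 300 s.
A emits 24 × 300 = 7200 frames; B emits 25 × 300 = 7500.
Difference = 300 frames; B is ahead of A.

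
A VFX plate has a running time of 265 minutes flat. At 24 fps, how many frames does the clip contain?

265 min = 15900 s.
Frames = 15900 × 24 = 381600.

381600 frames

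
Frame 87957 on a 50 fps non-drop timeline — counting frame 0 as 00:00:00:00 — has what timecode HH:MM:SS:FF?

00:29:19:07

87957 ÷ 50 = 1759 full seconds, remainder 7 frames.
1759 s = 0 h 29 min 19 s.
Timecode: 00:29:19:07.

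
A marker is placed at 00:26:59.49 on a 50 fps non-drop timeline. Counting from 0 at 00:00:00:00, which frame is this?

Total seconds to the label: (0 × 3600 + 26 × 60 + 59) = 1619.
Frame index = 1619 × 50 + 49 = 80999.

frame 80999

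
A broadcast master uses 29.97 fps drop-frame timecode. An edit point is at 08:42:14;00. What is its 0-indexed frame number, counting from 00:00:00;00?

939080

Complete 10-minute blocks: 52, each 17982 frames → 935064.
Remaining 2 whole minutes in the current block: 1800 + 1 × 1798 = 3598 frames.
Within the current minute: 14 × 30 + 0 − 2 = 418 (labels ;00/;01 skipped at this minute). Total = 935064 + 3598 + 418 = 939080.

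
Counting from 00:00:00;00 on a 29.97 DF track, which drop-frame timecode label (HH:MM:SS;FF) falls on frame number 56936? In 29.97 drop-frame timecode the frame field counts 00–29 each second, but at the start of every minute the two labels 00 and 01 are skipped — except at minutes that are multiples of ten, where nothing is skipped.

00:31:39;22

Each 10-minute DF block holds 10 × 60 × 30 − 9 × 2 = 17982 frames. 56936 ÷ 17982 → 3 full blocks, remainder 2990.
Within the partial block the first minute is 1800 frames and each further minute 1798, so 1 further minute boundary passed. Total skipped labels = 18 × 3 + 2 × 1 = 56.
Non-drop label index = 56936 + 56 = 56992; at 30 labels/s that is 00:31:39:22, i.e. DF 00:31:39;22.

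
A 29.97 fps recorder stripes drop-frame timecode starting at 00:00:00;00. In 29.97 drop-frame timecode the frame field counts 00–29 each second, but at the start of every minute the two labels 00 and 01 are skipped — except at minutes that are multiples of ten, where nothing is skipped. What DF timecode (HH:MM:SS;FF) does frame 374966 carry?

03:28:31;12

Ten DF minutes hold 17982 frames, so frame 374966 lies in block 20 (frames 359640–377621) with 15326 frames into that block.
The block's first minute is 1800 frames and the rest 1798 each; 15326 frames reaches minute 8, so 20 × 18 + 8 × 2 = 376 labels have been skipped so far.
Adding those back, label number 374966 + 376 = 375342 at 30 labels/s is 12511 s + 12 f = 3 h 28 min 31 s frame 12, i.e. 03:28:31;12.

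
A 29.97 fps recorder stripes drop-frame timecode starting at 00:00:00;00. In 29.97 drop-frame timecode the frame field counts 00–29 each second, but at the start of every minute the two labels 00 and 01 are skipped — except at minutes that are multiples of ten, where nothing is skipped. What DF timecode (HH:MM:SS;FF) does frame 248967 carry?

Ten DF minutes hold 17982 frames, so frame 248967 lies in block 13 (frames 233766–251747) with 15201 frames into that block.
The block's first minute is 1800 frames and the rest 1798 each; 15201 frames reaches minute 8, so 13 × 18 + 8 × 2 = 250 labels have been skipped so far.
Adding those back, label number 248967 + 250 = 249217 at 30 labels/s is 8307 s + 7 f = 2 h 18 min 27 s frame 7, i.e. 02:18:27;07.

02:18:27;07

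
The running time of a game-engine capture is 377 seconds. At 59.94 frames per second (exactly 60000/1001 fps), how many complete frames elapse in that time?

22597 frames

Frames = 377 × 60000/1001 = 1740000/77 ≈ 22597.4026.
Complete frames: 22597.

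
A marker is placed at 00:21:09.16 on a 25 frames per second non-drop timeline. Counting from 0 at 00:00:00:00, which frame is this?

Total seconds to the label: (0 × 3600 + 21 × 60 + 9) = 1269.
Frame index = 1269 × 25 + 16 = 31741.

frame 31741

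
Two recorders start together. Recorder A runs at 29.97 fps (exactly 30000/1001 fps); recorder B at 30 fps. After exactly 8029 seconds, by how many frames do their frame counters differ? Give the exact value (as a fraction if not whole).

34410/143 frames

A emits 30000/1001 × 8029 = 34410000/143 frames; B emits 30 × 8029 = 240870.
Difference = 34410/143 frames (≈ 240.6294); B is ahead of A.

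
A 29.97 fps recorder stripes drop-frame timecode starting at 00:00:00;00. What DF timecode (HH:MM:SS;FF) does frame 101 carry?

00:00:03;11

Each 10-minute DF block holds 10 × 60 × 30 − 9 × 2 = 17982 frames. 101 ÷ 17982 → 0 full blocks, remainder 101.
Within the partial block the first minute is 1800 frames and each further minute 1798, so 0 further minute boundaries passed. Total skipped labels = 18 × 0 + 2 × 0 = 0.
Non-drop label index = 101 + 0 = 101; at 30 labels/s that is 00:00:03:11, i.e. DF 00:00:03;11.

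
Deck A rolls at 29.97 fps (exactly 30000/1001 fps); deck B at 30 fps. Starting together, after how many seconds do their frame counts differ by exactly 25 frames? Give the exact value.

5005/6 seconds

The gap grows by |30 − 30000/1001| = 30/1001 frames per second.
Time for a 25-frame gap: 25 ÷ (30/1001) = 5005/6 s.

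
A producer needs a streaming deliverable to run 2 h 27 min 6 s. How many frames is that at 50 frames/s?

441300 frames

2 h 27 min 6 s = 8826 s.
Frames = 8826 × 50 = 441300.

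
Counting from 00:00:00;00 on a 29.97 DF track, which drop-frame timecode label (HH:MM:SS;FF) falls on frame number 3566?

00:01:58;28

Each 10-minute DF block holds 10 × 60 × 30 − 9 × 2 = 17982 frames. 3566 ÷ 17982 → 0 full blocks, remainder 3566.
Within the partial block the first minute is 1800 frames and each further minute 1798, so 1 further minute boundary passed. Total skipped labels = 18 × 0 + 2 × 1 = 2.
Non-drop label index = 3566 + 2 = 3568; at 30 labels/s that is 00:01:58:28, i.e. DF 00:01:58;28.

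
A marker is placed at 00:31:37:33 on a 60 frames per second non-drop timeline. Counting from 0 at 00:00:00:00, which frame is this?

frame 113853

Total seconds to the label: (0 × 3600 + 31 × 60 + 37) = 1897.
Frame index = 1897 × 60 + 33 = 113853.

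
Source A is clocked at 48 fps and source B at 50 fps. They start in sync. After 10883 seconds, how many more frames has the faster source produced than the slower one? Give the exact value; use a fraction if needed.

A emits 48 × 10883 = 522384 frames; B emits 50 × 10883 = 544150.
Difference = 21766 frames; B is ahead of A.

21766 frames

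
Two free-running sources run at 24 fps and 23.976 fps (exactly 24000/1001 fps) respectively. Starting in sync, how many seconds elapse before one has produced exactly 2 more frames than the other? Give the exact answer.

The gap grows by |24000/1001 − 24| = 24/1001 frames per second.
Time for a 2-frame gap: 2 ÷ (24/1001) = 1001/12 s.

1001/12 seconds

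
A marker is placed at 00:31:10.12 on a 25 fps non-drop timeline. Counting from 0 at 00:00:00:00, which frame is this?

Total seconds to the label: (0 × 3600 + 31 × 60 + 10) = 1870.
Frame index = 1870 × 25 + 12 = 46762.

46762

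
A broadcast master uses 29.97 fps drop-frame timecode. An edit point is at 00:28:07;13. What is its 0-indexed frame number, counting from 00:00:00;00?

50571

Complete 10-minute blocks: 2, each 17982 frames → 35964.
Remaining 8 whole minutes in the current block: 1800 + 7 × 1798 = 14386 frames.
Within the current minute: 7 × 30 + 13 − 2 = 221 (labels ;00/;01 skipped at this minute). Total = 35964 + 14386 + 221 = 50571.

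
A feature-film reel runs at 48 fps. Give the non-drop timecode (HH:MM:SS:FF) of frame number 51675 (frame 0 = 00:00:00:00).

00:17:56:27

51675 ÷ 48 = 1076 full seconds, remainder 27 frames.
1076 s = 0 h 17 min 56 s.
Timecode: 00:17:56:27.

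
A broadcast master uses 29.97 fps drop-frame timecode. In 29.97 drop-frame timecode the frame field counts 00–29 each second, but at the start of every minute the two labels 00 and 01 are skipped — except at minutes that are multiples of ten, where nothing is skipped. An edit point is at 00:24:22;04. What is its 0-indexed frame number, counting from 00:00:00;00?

43820

As if non-drop at 30 labels/s: (0 × 3600 + 24 × 60 + 22) × 30 + 4 = 43864.
Minute boundaries passed: 24; those not divisible by 10: 24 − 2 = 22; dropped labels = 2 × 22 = 44.
Actual frame index = 43864 − 44 = 43820.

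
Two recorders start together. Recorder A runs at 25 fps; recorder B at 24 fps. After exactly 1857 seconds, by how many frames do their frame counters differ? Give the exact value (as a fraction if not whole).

A emits 25 × 1857 = 46425 frames; B emits 24 × 1857 = 44568.
Difference = 1857 frames; B is behind A.

1857 frames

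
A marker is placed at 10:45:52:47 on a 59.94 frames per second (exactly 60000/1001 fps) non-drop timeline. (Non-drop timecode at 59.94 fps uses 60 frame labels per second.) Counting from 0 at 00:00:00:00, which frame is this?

frame 2325167

Total seconds to the label: (10 × 3600 + 45 × 60 + 52) = 38752.
Frame index = 38752 × 60 + 47 = 2325167.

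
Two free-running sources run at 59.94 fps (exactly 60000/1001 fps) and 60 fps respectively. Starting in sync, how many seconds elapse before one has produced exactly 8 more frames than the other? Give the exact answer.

2002/15 seconds

The gap grows by |60 − 60000/1001| = 60/1001 frames per second.
Time for a 8-frame gap: 8 ÷ (60/1001) = 2002/15 s.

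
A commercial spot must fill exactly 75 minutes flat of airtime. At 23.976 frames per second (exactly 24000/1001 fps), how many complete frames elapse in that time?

75 min = 4500 s.
Frames = 4500 × 24000/1001 = 108000000/1001 ≈ 107892.1079.
Complete frames: 107892.

107892 frames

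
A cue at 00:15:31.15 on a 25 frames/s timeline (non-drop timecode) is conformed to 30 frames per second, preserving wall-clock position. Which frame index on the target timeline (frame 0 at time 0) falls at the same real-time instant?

Source frame index: (0×3600 + 15×60 + 31) × 25 + 15 = 23290.
Real time: 23290 / (25) = 4658/5 s.
Target frame: (4658/5) × (30) = 27948.

frame 27948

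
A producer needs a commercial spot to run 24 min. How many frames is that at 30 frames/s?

43200 frames

24 min = 1440 s.
Frames = 1440 × 30 = 43200.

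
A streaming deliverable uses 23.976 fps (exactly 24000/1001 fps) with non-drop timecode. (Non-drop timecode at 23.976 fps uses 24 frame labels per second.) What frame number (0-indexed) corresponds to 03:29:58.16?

302368

Total seconds to the label: (3 × 3600 + 29 × 60 + 58) = 12598.
Frame index = 12598 × 24 + 16 = 302368.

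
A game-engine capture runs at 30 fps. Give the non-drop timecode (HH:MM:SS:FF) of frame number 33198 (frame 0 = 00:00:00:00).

00:18:26:18

33198 ÷ 30 = 1106 full seconds, remainder 18 frames.
1106 s = 0 h 18 min 26 s.
Timecode: 00:18:26:18.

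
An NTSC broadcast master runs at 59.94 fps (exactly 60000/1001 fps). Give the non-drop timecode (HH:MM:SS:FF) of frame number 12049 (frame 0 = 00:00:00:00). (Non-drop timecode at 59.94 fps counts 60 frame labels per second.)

00:03:20:49

12049 ÷ 60 = 200 full seconds, remainder 49 frames.
200 s = 0 h 3 min 20 s.
Timecode: 00:03:20:49.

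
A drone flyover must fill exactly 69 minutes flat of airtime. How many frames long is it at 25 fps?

69 min = 4140 s.
Frames = 4140 × 25 = 103500.

103500 frames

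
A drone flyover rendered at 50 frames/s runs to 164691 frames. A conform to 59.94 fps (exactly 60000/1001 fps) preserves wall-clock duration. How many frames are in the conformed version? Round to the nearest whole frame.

197432 frames

Frames at target rate = 164691 × (60000/1001) / (50) = 197629200/1001 ≈ 197431.768.
Nearest whole frame: 197432.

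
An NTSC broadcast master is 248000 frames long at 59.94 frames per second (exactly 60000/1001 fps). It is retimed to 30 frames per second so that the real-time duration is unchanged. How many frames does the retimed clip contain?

Target frames = source frames × (target rate / source rate) = 248000 × (30)/(60000/1001) = 248000 × 1001/2000 = 124124.

124124 frames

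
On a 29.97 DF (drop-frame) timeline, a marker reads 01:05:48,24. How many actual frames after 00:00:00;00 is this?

Complete 10-minute blocks: 6, each 17982 frames → 107892.
Remaining 5 whole minutes in the current block: 1800 + 4 × 1798 = 8992 frames.
Within the current minute: 48 × 30 + 24 − 2 = 1462 (labels ;00/;01 skipped at this minute). Total = 107892 + 8992 + 1462 = 118346.

118346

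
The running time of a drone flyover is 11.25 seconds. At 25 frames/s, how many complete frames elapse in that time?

281 frames

Frames = 11.25 × 25 = 1125/4 ≈ 281.2500.
Complete frames: 281.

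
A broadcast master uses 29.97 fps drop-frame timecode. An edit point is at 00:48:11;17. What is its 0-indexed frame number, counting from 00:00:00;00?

86659

As if non-drop at 30 labels/s: (0 × 3600 + 48 × 60 + 11) × 30 + 17 = 86747.
Minute boundaries passed: 48; those not divisible by 10: 48 − 4 = 44; dropped labels = 2 × 44 = 88.
Actual frame index = 86747 − 88 = 86659.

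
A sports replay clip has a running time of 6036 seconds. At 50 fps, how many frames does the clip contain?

Frames = 6036 × 50 = 301800.

301800 frames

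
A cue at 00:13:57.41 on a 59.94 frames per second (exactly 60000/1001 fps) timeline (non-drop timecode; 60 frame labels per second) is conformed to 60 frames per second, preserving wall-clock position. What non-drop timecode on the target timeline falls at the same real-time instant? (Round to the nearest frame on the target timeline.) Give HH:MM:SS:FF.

Source frame index: (0×3600 + 13×60 + 57) × 60 + 41 = 50261.
Real time: 50261 / (60000/1001) = 50311261/60000 s.
Target frame: (50311261/60000) × (60) = 50311261/1000 ≈ 50311.261 → 50311.
At 60 labels/s: frame 50311 → 00:13:58:31.

00:13:58:31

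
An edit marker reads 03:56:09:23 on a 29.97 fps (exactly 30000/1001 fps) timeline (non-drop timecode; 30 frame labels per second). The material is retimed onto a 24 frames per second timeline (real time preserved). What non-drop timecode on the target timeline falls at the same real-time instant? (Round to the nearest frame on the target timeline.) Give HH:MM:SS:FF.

03:56:23:22

Source frame index: (3×3600 + 56×60 + 9) × 30 + 23 = 425093.
Real time: 425093 / (30000/1001) = 425518093/30000 s.
Target frame: (425518093/30000) × (24) = 425518093/1250 ≈ 340414.474 → 340414.
At 24 labels/s: frame 340414 → 03:56:23:22.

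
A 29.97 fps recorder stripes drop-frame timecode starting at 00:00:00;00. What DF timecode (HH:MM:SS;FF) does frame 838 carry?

Ten DF minutes hold 17982 frames, so frame 838 lies in block 0 (frames 0–17981) with 838 frames into that block.
The block's first minute is 1800 frames and the rest 1798 each; 838 frames reaches minute 0, so 0 × 18 + 0 × 2 = 0 labels have been skipped so far.
Adding those back, label number 838 + 0 = 838 at 30 labels/s is 27 s + 28 f = 0 h 0 min 27 s frame 28, i.e. 00:00:27;28.

00:00:27;28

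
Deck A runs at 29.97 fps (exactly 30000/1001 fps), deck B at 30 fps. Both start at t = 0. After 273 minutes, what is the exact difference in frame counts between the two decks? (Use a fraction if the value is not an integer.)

5400/11 frames

273 min = 16380 s.
A emits 30000/1001 × 16380 = 5400000/11 frames; B emits 30 × 16380 = 491400.
Difference = 5400/11 frames (≈ 490.9091); B is ahead of A.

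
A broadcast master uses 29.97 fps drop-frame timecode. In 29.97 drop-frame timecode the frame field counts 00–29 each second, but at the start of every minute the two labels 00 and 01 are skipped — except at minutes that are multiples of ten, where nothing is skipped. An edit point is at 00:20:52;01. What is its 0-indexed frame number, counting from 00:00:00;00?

37525

As if non-drop at 30 labels/s: (0 × 3600 + 20 × 60 + 52) × 30 + 1 = 37561.
Minute boundaries passed: 20; those not divisible by 10: 20 − 2 = 18; dropped labels = 2 × 18 = 36.
Actual frame index = 37561 − 36 = 37525.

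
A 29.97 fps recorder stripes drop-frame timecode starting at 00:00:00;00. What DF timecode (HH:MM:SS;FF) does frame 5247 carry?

Ten DF minutes hold 17982 frames, so frame 5247 lies in block 0 (frames 0–17981) with 5247 frames into that block.
The block's first minute is 1800 frames and the rest 1798 each; 5247 frames reaches minute 2, so 0 × 18 + 2 × 2 = 4 labels have been skipped so far.
Adding those back, label number 5247 + 4 = 5251 at 30 labels/s is 175 s + 1 f = 0 h 2 min 55 s frame 1, i.e. 00:02:55;01.

00:02:55;01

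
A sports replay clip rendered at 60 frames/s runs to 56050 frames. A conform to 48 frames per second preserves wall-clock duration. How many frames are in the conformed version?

44840 frames

Frames at target rate = 56050 × (48) / (60) = 44840.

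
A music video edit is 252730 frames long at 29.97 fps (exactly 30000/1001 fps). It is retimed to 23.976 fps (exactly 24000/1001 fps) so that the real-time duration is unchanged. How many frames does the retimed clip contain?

202184 frames

Target frames = source frames × (target rate / source rate) = 252730 × (24000/1001)/(30000/1001) = 252730 × 4/5 = 202184.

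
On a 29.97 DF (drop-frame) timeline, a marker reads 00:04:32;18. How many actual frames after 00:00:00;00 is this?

8170

As if non-drop at 30 labels/s: (0 × 3600 + 4 × 60 + 32) × 30 + 18 = 8178.
Minute boundaries passed: 4; those not divisible by 10: 4 − 0 = 4; dropped labels = 2 × 4 = 8.
Actual frame index = 8178 − 8 = 8170.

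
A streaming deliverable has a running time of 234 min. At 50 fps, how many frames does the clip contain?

702000 frames

234 min = 14040 s.
Frames = 14040 × 50 = 702000.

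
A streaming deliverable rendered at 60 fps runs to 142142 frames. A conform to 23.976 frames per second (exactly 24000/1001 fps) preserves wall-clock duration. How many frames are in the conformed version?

Target frames = source frames × (target rate / source rate) = 142142 × (24000/1001)/(60) = 142142 × 400/1001 = 56800.

56800 frames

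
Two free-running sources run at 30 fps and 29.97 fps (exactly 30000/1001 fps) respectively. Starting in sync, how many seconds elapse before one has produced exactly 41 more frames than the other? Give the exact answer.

The gap grows by |30000/1001 − 30| = 30/1001 frames per second.
Time for a 41-frame gap: 41 ÷ (30/1001) = 41041/30 s.

41041/30 seconds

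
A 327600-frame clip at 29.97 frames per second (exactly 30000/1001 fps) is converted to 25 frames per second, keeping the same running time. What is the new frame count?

273273 frames

Target frames = source frames × (target rate / source rate) = 327600 × (25)/(30000/1001) = 327600 × 1001/1200 = 273273.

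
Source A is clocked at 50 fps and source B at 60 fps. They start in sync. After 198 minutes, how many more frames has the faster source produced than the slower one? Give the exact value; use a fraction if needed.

118800 frames

198 min = 11880 s.
A emits 50 × 11880 = 594000 frames; B emits 60 × 11880 = 712800.
Difference = 118800 frames; B is ahead of A.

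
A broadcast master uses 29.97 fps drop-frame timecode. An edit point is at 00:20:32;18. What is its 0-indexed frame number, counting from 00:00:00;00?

36942

Complete 10-minute blocks: 2, each 17982 frames → 35964.
Remaining 0 whole minutes in the current block: 0 frames.
Within the current minute: 32 × 30 + 18 = 978. Total = 35964 + 0 + 978 = 36942.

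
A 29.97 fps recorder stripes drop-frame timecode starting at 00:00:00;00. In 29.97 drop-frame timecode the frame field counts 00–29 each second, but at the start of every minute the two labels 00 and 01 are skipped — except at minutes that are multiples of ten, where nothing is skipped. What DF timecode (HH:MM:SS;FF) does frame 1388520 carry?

Ten DF minutes hold 17982 frames, so frame 1388520 lies in block 77 (frames 1384614–1402595) with 3906 frames into that block.
The block's first minute is 1800 frames and the rest 1798 each; 3906 frames reaches minute 2, so 77 × 18 + 2 × 2 = 1390 labels have been skipped so far.
Adding those back, label number 1388520 + 1390 = 1389910 at 30 labels/s is 46330 s + 10 f = 12 h 52 min 10 s frame 10, i.e. 12:52:10;10.

12:52:10;10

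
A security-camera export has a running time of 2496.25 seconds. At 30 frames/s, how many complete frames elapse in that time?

Frames = 2496.25 × 30 = 149775/2 ≈ 74887.5000.
Complete frames: 74887.

74887 frames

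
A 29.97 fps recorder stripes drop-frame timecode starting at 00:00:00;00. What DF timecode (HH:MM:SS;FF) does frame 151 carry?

00:00:05;01

Ten DF minutes hold 17982 frames, so frame 151 lies in block 0 (frames 0–17981) with 151 frames into that block.
The block's first minute is 1800 frames and the rest 1798 each; 151 frames reaches minute 0, so 0 × 18 + 0 × 2 = 0 labels have been skipped so far.
Adding those back, label number 151 + 0 = 151 at 30 labels/s is 5 s + 1 f = 0 h 0 min 5 s frame 1, i.e. 00:00:05;01.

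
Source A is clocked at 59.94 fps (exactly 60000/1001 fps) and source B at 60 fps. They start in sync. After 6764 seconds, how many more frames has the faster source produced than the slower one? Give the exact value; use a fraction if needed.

A emits 60000/1001 × 6764 = 405840000/1001 frames; B emits 60 × 6764 = 405840.
Difference = 405840/1001 frames (≈ 405.4346); B is ahead of A.

405840/1001 frames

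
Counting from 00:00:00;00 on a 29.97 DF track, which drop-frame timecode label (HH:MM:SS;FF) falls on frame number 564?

Each 10-minute DF block holds 10 × 60 × 30 − 9 × 2 = 17982 frames. 564 ÷ 17982 → 0 full blocks, remainder 564.
Within the partial block the first minute is 1800 frames and each further minute 1798, so 0 further minute boundaries passed. Total skipped labels = 18 × 0 + 2 × 0 = 0.
Non-drop label index = 564 + 0 = 564; at 30 labels/s that is 00:00:18:24, i.e. DF 00:00:18;24.

00:00:18;24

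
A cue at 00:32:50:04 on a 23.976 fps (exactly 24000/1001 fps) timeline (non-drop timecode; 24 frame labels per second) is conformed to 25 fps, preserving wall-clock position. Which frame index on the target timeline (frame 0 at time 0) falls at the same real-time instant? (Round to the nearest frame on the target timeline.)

Source frame index: (0×3600 + 32×60 + 50) × 24 + 4 = 47284.
Real time: 47284 / (24000/1001) = 11832821/6000 s.
Target frame: (11832821/6000) × (25) = 11832821/240 ≈ 49303.421 → 49303.

frame 49303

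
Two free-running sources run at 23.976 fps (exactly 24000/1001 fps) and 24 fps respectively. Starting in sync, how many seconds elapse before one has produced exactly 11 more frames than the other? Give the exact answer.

11011/24 seconds

The gap grows by |24 − 24000/1001| = 24/1001 frames per second.
Time for a 11-frame gap: 11 ÷ (24/1001) = 11011/24 s.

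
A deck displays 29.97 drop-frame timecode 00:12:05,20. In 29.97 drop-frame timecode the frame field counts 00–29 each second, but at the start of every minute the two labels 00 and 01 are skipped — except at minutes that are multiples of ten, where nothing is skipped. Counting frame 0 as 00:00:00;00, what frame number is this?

21748

Complete 10-minute blocks: 1, each 17982 frames → 17982.
Remaining 2 whole minutes in the current block: 1800 + 1 × 1798 = 3598 frames.
Within the current minute: 5 × 30 + 20 − 2 = 168 (labels ;00/;01 skipped at this minute). Total = 17982 + 3598 + 168 = 21748.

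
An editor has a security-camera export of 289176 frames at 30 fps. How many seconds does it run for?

Running time = 289176 / (30) = 9639.2 s.

9639.2 seconds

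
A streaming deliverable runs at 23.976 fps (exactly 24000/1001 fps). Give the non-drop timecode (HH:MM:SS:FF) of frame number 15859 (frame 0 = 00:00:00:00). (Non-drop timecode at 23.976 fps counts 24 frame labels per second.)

15859 ÷ 24 = 660 full seconds, remainder 19 frames.
660 s = 0 h 11 min 0 s.
Timecode: 00:11:00:19.

00:11:00:19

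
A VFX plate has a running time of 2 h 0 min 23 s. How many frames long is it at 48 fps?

346704 frames

2 h 0 min 23 s = 7223 s.
Frames = 7223 × 48 = 346704.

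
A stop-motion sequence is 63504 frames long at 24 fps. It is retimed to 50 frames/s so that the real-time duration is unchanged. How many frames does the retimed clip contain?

Target frames = source frames × (target rate / source rate) = 63504 × (50)/(24) = 63504 × 25/12 = 132300.

132300 frames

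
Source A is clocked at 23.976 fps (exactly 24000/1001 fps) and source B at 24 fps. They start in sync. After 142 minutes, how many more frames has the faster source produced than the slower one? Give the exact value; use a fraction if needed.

204480/1001 frames

142 min = 8520 s.
A emits 24000/1001 × 8520 = 204480000/1001 frames; B emits 24 × 8520 = 204480.
Difference = 204480/1001 frames (≈ 204.2757); B is ahead of A.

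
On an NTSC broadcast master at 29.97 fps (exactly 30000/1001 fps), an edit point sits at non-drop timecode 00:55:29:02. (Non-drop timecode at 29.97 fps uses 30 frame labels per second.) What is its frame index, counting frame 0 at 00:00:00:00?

Total seconds to the label: (0 × 3600 + 55 × 60 + 29) = 3329.
Frame index = 3329 × 30 + 2 = 99872.

99872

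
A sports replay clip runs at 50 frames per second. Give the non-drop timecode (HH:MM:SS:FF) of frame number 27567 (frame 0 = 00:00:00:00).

27567 ÷ 50 = 551 full seconds, remainder 17 frames.
551 s = 0 h 9 min 11 s.
Timecode: 00:09:11:17.

00:09:11:17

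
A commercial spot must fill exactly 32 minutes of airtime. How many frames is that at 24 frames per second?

46080 frames

32 min = 1920 s.
Frames = 1920 × 24 = 46080.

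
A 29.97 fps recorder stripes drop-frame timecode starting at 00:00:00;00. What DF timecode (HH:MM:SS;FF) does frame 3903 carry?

00:02:10;07

Ten DF minutes hold 17982 frames, so frame 3903 lies in block 0 (frames 0–17981) with 3903 frames into that block.
The block's first minute is 1800 frames and the rest 1798 each; 3903 frames reaches minute 2, so 0 × 18 + 2 × 2 = 4 labels have been skipped so far.
Adding those back, label number 3903 + 4 = 3907 at 30 labels/s is 130 s + 7 f = 0 h 2 min 10 s frame 7, i.e. 00:02:10;07.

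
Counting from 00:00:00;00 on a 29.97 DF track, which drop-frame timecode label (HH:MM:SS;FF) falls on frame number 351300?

Each 10-minute DF block holds 10 × 60 × 30 − 9 × 2 = 17982 frames. 351300 ÷ 17982 → 19 full blocks, remainder 9642.
Within the partial block the first minute is 1800 frames and each further minute 1798, so 5 further minute boundaries passed. Total skipped labels = 18 × 19 + 2 × 5 = 352.
Non-drop label index = 351300 + 352 = 351652; at 30 labels/s that is 03:15:21:22, i.e. DF 03:15:21;22.

03:15:21;22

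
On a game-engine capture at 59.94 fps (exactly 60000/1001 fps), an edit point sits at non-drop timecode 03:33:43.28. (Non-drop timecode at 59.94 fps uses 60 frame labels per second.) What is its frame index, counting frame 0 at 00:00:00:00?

frame 769408

Total seconds to the label: (3 × 3600 + 33 × 60 + 43) = 12823.
Frame index = 12823 × 60 + 28 = 769408.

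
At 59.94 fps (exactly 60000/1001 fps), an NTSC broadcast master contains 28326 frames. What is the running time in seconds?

472.5721 seconds

Running time = 28326 / (60000/1001) = 472.5721 s.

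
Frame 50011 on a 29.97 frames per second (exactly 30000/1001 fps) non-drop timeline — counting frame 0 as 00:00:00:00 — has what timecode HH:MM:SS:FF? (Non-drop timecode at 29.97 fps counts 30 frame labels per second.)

50011 ÷ 30 = 1667 full seconds, remainder 1 frame.
1667 s = 0 h 27 min 47 s.
Timecode: 00:27:47:01.

00:27:47:01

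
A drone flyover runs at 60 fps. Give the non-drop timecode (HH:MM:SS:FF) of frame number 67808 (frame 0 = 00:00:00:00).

00:18:50:08

67808 ÷ 60 = 1130 full seconds, remainder 8 frames.
1130 s = 0 h 18 min 50 s.
Timecode: 00:18:50:08.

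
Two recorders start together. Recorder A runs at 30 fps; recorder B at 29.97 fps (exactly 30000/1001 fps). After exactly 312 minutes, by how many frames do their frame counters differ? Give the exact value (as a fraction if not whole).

312 min = 18720 s.
A emits 30 × 18720 = 561600 frames; B emits 30000/1001 × 18720 = 43200000/77.
Difference = 43200/77 frames (≈ 561.0390); B is behind A.

43200/77 frames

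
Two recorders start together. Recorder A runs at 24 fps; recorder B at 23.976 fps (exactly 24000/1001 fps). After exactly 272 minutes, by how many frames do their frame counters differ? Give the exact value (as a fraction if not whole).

391680/1001 frames

272 min = 16320 s.
A emits 24 × 16320 = 391680 frames; B emits 24000/1001 × 16320 = 391680000/1001.
Difference = 391680/1001 frames (≈ 391.2887); B is behind A.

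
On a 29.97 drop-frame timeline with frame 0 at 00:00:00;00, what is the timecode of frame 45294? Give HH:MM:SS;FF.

Ten DF minutes hold 17982 frames, so frame 45294 lies in block 2 (frames 35964–53945) with 9330 frames into that block.
The block's first minute is 1800 frames and the rest 1798 each; 9330 frames reaches minute 5, so 2 × 18 + 5 × 2 = 46 labels have been skipped so far.
Adding those back, label number 45294 + 46 = 45340 at 30 labels/s is 1511 s + 10 f = 0 h 25 min 11 s frame 10, i.e. 00:25:11;10.

00:25:11;10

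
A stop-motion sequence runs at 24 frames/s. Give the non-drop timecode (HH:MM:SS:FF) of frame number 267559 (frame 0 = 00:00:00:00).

03:05:48:07

267559 ÷ 24 = 11148 full seconds, remainder 7 frames.
11148 s = 3 h 5 min 48 s.
Timecode: 03:05:48:07.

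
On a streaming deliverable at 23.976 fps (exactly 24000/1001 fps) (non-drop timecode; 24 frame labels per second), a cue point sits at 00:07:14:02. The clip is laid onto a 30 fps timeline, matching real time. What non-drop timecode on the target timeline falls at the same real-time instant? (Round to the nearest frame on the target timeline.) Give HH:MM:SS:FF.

00:07:14:16

Source frame index: (0×3600 + 7×60 + 14) × 24 + 2 = 10418.
Real time: 10418 / (24000/1001) = 5214209/12000 s.
Target frame: (5214209/12000) × (30) = 5214209/400 ≈ 13035.522 → 13036.
At 30 labels/s: frame 13036 → 00:07:14:16.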